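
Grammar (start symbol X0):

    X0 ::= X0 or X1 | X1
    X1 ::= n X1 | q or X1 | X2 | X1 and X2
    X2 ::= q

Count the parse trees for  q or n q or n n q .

4

Parse trees for q or n q or n n q:
  [X0 [X0 [X1 [X2 q]]] or [X1 n [X1 q or [X1 n [X1 n [X1 [X2 q]]]]]]]
  [X0 [X0 [X0 [X1 [X2 q]]] or [X1 n [X1 [X2 q]]]] or [X1 n [X1 n [X1 [X2 q]]]]]
  [X0 [X0 [X1 q or [X1 n [X1 [X2 q]]]]] or [X1 n [X1 n [X1 [X2 q]]]]]
  [X0 [X1 q or [X1 n [X1 q or [X1 n [X1 n [X1 [X2 q]]]]]]]]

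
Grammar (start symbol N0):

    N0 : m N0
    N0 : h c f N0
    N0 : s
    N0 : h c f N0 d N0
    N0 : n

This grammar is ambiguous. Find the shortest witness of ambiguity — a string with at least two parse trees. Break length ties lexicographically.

length 1: no string has ≥2 trees
length 2: no string has ≥2 trees
length 3: no string has ≥2 trees
length 4: no string has ≥2 trees
length 5: no string has ≥2 trees
length 6: no string has ≥2 trees
length 7: no string has ≥2 trees
length 8: no string has ≥2 trees
length 9: h c f h c f n d n has 2 parse trees

Two derivations of h c f h c f n d n:
  N0 ⇒ h c f N0 ⇒ h c f h c f N0 d N0 ⇒ h c f h c f n d N0 ⇒ h c f h c f n d n
  N0 ⇒ h c f N0 d N0 ⇒ h c f h c f N0 d N0 ⇒ h c f h c f n d N0 ⇒ h c f h c f n d n

h c f h c f n d n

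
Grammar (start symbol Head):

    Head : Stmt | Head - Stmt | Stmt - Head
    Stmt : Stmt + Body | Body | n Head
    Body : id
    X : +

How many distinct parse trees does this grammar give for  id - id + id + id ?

Parse trees for id - id + id + id:
  [Head [Head [Stmt [Body id]]] - [Stmt [Stmt [Stmt [Body id]] + [Body id]] + [Body id]]]
  [Head [Stmt [Body id]] - [Head [Stmt [Stmt [Stmt [Body id]] + [Body id]] + [Body id]]]]

2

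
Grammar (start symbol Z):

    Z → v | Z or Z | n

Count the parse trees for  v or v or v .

2

Parse trees for v or v or v:
  [Z [Z v] or [Z [Z v] or [Z v]]]
  [Z [Z [Z v] or [Z v]] or [Z v]]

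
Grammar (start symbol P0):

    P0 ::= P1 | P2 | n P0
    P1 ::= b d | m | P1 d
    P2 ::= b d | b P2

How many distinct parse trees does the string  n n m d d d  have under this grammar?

1

Parse trees for n n m d d d:
  [P0 n [P0 n [P0 [P1 [P1 [P1 [P1 m] d] d] d]]]]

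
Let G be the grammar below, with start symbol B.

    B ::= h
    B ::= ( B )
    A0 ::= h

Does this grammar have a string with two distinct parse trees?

Only B is reachable from B; ignoring the rest: L(B) is { openⁿ atom closeⁿ : n ≥ 0 }. The bracket depth fixes n, and the derivation is forced at every step.

Unambiguous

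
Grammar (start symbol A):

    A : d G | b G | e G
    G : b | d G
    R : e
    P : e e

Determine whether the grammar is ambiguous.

(R, P are unreachable from A, so their rules don't affect L(A).) Each reachable nonterminal has at most one production per leading terminal, and all productions are right-linear; the derivation is determined token-by-token.

Unambiguous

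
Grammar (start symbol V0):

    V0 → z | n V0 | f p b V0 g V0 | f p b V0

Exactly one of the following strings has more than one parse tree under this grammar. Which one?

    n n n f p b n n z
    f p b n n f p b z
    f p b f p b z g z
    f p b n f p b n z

f p b f p b z g z

n n n f p b n n z: 1 tree
f p b n n f p b z: 1 tree
f p b f p b z g z: 2 trees
f p b n f p b n z: 1 tree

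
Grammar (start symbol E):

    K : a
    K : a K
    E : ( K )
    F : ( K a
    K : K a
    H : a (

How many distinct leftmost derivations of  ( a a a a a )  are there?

16

Parse trees for ( a a a a a ) (showing first 6 of 16):
  [E ( [K a [K a [K a [K a [K a]]]]] )]
  [E ( [K a [K a [K a [K [K a] a]]]] )]
  [E ( [K a [K a [K [K a [K a]] a]]] )]
  [E ( [K a [K a [K [K [K a] a] a]]] )]
  [E ( [K a [K [K a [K a [K a]]] a]] )]
  [E ( [K a [K [K a [K [K a] a]] a]] )]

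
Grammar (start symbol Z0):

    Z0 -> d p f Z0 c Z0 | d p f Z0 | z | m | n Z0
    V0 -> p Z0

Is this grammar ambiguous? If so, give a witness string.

Ambiguous

Witness: d p f d p f m c m

Derivation 1: Z0 ⇒ d p f Z0 c Z0 ⇒ d p f d p f Z0 c Z0 ⇒ d p f d p f m c Z0 ⇒ d p f d p f m c m
Derivation 2: Z0 ⇒ d p f Z0 ⇒ d p f d p f Z0 c Z0 ⇒ d p f d p f m c Z0 ⇒ d p f d p f m c m

Two distinct leftmost derivations for the same string.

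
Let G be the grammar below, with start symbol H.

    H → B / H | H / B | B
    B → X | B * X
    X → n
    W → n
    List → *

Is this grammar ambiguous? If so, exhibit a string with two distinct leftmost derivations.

Witness: n / n

Derivation 1: H ⇒ B / H ⇒ X / H ⇒ n / H ⇒ n / B ⇒ n / X ⇒ n / n
Derivation 2: H ⇒ H / B ⇒ B / B ⇒ X / B ⇒ n / B ⇒ n / X ⇒ n / n

Two distinct leftmost derivations for the same string.

Ambiguous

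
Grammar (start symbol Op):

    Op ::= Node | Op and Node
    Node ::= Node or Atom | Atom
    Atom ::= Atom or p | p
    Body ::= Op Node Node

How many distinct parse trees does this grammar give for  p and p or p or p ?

Parse trees for p and p or p or p:
  [Op [Op [Node [Atom p]]] and [Node [Node [Atom p]] or [Atom [Atom p] or p]]]
  [Op [Op [Node [Atom p]]] and [Node [Node [Node [Atom p]] or [Atom p]] or [Atom p]]]
  [Op [Op [Node [Atom p]]] and [Node [Node [Atom [Atom p] or p]] or [Atom p]]]
  [Op [Op [Node [Atom p]]] and [Node [Atom [Atom [Atom p] or p] or p]]]

4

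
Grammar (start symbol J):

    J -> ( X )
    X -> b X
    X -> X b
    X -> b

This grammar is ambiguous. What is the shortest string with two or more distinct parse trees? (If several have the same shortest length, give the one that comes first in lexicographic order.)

( b b )

length 3: no string has ≥2 trees
length 4: ( b b ) has 2 parse trees

Two derivations of ( b b ):
  J ⇒ ( X ) ⇒ ( b X ) ⇒ ( b b )
  J ⇒ ( X ) ⇒ ( X b ) ⇒ ( b b )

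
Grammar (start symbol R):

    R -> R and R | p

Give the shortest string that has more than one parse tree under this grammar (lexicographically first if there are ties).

p and p and p

length 1: no string has ≥2 trees
length 3: no string has ≥2 trees
length 5: p and p and p has 2 parse trees

Two derivations of p and p and p:
  R ⇒ R and R ⇒ R and R and R ⇒ p and R and R ⇒ p and p and R ⇒ p and p and p
  R ⇒ R and R ⇒ p and R ⇒ p and R and R ⇒ p and p and R ⇒ p and p and p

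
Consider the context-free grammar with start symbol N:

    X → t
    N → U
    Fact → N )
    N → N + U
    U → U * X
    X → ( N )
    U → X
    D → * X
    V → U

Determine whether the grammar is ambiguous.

Only N, U, X are reachable from N; ignoring the rest: This is a standard precedence ladder (N over U over X), with each level left-recursive on its own operator ('+' at N, '*' at U). That structure is LR(1), hence unambiguous.

Unambiguous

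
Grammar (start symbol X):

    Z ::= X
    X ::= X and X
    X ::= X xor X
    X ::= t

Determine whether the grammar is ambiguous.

Witness: t and t and t

Derivation 1: X ⇒ X and X ⇒ X and X and X ⇒ t and X and X ⇒ t and t and X ⇒ t and t and t
Derivation 2: X ⇒ X and X ⇒ t and X ⇒ t and X and X ⇒ t and t and X ⇒ t and t and t

Two distinct leftmost derivations for the same string.

Ambiguous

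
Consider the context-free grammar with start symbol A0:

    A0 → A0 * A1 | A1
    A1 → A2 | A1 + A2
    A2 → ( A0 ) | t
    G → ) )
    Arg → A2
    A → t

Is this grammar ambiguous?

Unambiguous

(G, Arg, A are unreachable from A0, so their rules don't affect L(A0).) A0 → A0 * A1 | A1  ;  A1 → A1 + A2 | A2  — a left-associative chain with A2 at the bottom. Each string factors uniquely by precedence.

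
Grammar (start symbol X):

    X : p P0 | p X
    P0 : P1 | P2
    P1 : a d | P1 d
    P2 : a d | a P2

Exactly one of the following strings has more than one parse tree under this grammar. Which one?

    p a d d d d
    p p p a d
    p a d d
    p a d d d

p p p a d

p a d d d d: 1 tree
p p p a d: 2 trees
p a d d: 1 tree
p a d d d: 1 tree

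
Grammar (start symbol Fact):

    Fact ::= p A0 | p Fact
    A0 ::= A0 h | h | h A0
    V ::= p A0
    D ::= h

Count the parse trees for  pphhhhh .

Parse trees for pphhhhh (showing first 6 of 16):
  [Fact p [Fact p [A0 [A0 [A0 [A0 [A0 h] h] h] h] h]]]
  [Fact p [Fact p [A0 [A0 [A0 [A0 h [A0 h]] h] h] h]]]
  [Fact p [Fact p [A0 [A0 [A0 h [A0 [A0 h] h]] h] h]]]
  [Fact p [Fact p [A0 [A0 [A0 h [A0 h [A0 h]]] h] h]]]
  [Fact p [Fact p [A0 [A0 h [A0 [A0 [A0 h] h] h]] h]]]
  [Fact p [Fact p [A0 [A0 h [A0 [A0 h [A0 h]] h]] h]]]

16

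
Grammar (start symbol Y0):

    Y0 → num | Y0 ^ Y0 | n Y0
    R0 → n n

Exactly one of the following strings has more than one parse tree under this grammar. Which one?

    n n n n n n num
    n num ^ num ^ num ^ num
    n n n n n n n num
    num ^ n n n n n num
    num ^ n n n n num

n num ^ num ^ num ^ num

n n n n n n num: 1 tree
n num ^ num ^ num ^ num: 14 trees
n n n n n n n num: 1 tree
num ^ n n n n n num: 1 tree
num ^ n n n n num: 1 tree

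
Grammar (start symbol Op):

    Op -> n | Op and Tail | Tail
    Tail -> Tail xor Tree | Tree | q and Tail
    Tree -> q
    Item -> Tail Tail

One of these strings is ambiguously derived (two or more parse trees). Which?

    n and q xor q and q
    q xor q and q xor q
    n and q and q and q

n and q xor q and q: 1 tree
q xor q and q xor q: 1 tree
n and q and q and q: 4 trees

n and q and q and q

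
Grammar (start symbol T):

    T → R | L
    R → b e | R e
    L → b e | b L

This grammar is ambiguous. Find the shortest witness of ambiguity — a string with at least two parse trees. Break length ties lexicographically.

length 2: b e has 2 parse trees

Two derivations of b e:
  T ⇒ R ⇒ b e
  T ⇒ L ⇒ b e

b e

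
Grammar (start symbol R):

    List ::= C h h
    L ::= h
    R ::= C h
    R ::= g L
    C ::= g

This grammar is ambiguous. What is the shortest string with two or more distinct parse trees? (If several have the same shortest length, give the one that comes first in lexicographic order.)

length 2: g h has 2 parse trees

Two derivations of g h:
  R ⇒ C h ⇒ g h
  R ⇒ g L ⇒ g h

g h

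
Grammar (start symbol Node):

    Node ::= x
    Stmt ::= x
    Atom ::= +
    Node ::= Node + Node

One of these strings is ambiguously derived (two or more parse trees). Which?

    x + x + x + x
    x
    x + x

x + x + x + x

x + x + x + x: 5 trees
x: 1 tree
x + x: 1 tree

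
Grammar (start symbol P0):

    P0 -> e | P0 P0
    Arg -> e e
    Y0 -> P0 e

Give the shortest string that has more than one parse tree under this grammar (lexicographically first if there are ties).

length 1: no string has ≥2 trees
length 2: no string has ≥2 trees
length 3: e e e has 2 parse trees

Two derivations of e e e:
  P0 ⇒ P0 P0 ⇒ e P0 ⇒ e P0 P0 ⇒ e e P0 ⇒ e e e
  P0 ⇒ P0 P0 ⇒ P0 P0 P0 ⇒ e P0 P0 ⇒ e e P0 ⇒ e e e

e e e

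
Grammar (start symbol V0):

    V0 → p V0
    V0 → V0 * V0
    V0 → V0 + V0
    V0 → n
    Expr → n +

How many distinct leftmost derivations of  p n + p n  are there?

2

Parse trees for p n + p n:
  [V0 p [V0 [V0 n] + [V0 p [V0 n]]]]
  [V0 [V0 p [V0 n]] + [V0 p [V0 n]]]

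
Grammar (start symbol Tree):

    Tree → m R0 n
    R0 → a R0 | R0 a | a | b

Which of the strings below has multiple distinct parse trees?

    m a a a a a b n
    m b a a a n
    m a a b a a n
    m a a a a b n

m a a b a a n

m a a a a a b n: 1 tree
m b a a a n: 1 tree
m a a b a a n: 6 trees
m a a a a b n: 1 tree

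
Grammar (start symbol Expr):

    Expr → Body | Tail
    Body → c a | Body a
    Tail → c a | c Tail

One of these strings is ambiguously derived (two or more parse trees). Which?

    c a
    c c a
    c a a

c a: 2 trees
c c a: 1 tree
c a a: 1 tree

c a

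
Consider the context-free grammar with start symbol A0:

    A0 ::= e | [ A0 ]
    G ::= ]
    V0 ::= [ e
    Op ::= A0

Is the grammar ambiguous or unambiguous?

Unambiguous

(G, V0, Op are unreachable from A0, so their rules don't affect L(A0).) L(A0) is { openⁿ atom closeⁿ : n ≥ 0 }. The bracket depth fixes n, and the derivation is forced at every step.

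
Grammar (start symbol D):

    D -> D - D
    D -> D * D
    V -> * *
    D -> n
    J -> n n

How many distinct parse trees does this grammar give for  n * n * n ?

Parse trees for n * n * n:
  [D [D n] * [D [D n] * [D n]]]
  [D [D [D n] * [D n]] * [D n]]

2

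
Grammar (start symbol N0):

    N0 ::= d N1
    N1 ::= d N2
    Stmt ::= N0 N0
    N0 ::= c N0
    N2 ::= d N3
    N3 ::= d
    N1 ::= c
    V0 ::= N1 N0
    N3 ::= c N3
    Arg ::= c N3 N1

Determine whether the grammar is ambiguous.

Unambiguous

(V0, Stmt, Arg are unreachable from N0, so their rules don't affect L(N0).) Each reachable nonterminal has at most one production per leading terminal, and all productions are right-linear; the derivation is determined token-by-token.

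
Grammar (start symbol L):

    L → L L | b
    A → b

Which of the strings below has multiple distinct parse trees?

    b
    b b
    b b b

b: 1 tree
b b: 1 tree
b b b: 2 trees

b b b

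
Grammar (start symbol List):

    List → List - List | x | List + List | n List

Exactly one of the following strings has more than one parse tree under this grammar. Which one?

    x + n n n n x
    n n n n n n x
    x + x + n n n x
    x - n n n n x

x + n n n n x: 1 tree
n n n n n n x: 1 tree
x + x + n n n x: 2 trees
x - n n n n x: 1 tree

x + x + n n n x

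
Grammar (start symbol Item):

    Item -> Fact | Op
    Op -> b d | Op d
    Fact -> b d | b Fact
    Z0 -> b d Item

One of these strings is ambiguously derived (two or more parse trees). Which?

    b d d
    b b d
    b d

b d d: 1 tree
b b d: 1 tree
b d: 2 trees

b d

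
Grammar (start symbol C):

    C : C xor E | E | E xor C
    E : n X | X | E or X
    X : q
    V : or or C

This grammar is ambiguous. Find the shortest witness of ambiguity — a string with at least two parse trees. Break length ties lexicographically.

q xor q

length 1: no string has ≥2 trees
length 2: no string has ≥2 trees
length 3: q xor q has 2 parse trees

Two derivations of q xor q:
  C ⇒ C xor E ⇒ E xor E ⇒ X xor E ⇒ q xor E ⇒ q xor X ⇒ q xor q
  C ⇒ E xor C ⇒ X xor C ⇒ q xor C ⇒ q xor E ⇒ q xor X ⇒ q xor q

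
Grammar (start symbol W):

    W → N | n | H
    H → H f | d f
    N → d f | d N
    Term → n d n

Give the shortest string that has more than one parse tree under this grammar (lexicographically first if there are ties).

d f

length 1: no string has ≥2 trees
length 2: d f has 2 parse trees

Two derivations of d f:
  W ⇒ N ⇒ d f
  W ⇒ H ⇒ d f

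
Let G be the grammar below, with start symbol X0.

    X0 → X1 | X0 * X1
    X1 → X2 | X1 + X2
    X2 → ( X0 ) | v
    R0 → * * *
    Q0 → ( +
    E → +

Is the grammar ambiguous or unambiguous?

Unambiguous

(R0, Q0, E are unreachable from X0, so their rules don't affect L(X0).) X0 → X0 * X1 | X1  ;  X1 → X1 + X2 | X2  — a left-associative chain with X2 at the bottom. Each string factors uniquely by precedence.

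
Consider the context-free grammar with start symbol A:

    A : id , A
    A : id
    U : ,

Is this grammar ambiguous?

Unambiguous

(U is unreachable from A, so its rules don't affect L(A).) Right-recursive list with a separator: after each atom, whether the separator follows determines the rule. One parse per string.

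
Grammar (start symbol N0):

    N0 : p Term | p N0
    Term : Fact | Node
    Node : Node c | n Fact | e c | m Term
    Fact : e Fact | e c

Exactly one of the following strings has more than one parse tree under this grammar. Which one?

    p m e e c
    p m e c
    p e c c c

p m e e c: 1 tree
p m e c: 2 trees
p e c c c: 1 tree

p m e c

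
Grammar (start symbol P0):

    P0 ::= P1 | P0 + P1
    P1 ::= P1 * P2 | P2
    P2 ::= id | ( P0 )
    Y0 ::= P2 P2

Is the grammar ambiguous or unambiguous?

Unambiguous

(Y0 is unreachable from P0, so its rules don't affect L(P0).) P0 → P0 + P1 | P1  ;  P1 → P1 * P2 | P2  — a left-associative chain with P2 at the bottom. Each string factors uniquely by precedence.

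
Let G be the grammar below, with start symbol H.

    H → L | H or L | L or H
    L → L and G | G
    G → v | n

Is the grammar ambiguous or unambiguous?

Witness: n or n

Derivation 1: H ⇒ H or L ⇒ L or L ⇒ G or L ⇒ n or L ⇒ n or G ⇒ n or n
Derivation 2: H ⇒ L or H ⇒ G or H ⇒ n or H ⇒ n or L ⇒ n or G ⇒ n or n

Two distinct leftmost derivations for the same string.

Ambiguous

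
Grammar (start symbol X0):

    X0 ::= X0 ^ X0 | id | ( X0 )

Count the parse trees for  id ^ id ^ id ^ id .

5

Parse trees for id ^ id ^ id ^ id:
  [X0 [X0 id] ^ [X0 [X0 id] ^ [X0 [X0 id] ^ [X0 id]]]]
  [X0 [X0 id] ^ [X0 [X0 [X0 id] ^ [X0 id]] ^ [X0 id]]]
  [X0 [X0 [X0 id] ^ [X0 id]] ^ [X0 [X0 id] ^ [X0 id]]]
  [X0 [X0 [X0 id] ^ [X0 [X0 id] ^ [X0 id]]] ^ [X0 id]]
  [X0 [X0 [X0 [X0 id] ^ [X0 id]] ^ [X0 id]] ^ [X0 id]]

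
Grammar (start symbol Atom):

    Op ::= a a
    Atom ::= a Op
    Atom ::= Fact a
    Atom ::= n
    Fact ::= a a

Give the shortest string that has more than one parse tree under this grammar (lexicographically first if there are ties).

length 1: no string has ≥2 trees
length 3: a a a has 2 parse trees

Two derivations of a a a:
  Atom ⇒ a Op ⇒ a a a
  Atom ⇒ Fact a ⇒ a a a

a a a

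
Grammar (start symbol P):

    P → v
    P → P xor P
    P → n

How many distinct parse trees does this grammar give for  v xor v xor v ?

2

Parse trees for v xor v xor v:
  [P [P v] xor [P [P v] xor [P v]]]
  [P [P [P v] xor [P v]] xor [P v]]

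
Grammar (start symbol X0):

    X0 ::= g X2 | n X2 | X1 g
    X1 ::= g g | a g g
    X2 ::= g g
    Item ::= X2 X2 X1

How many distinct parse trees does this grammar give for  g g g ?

Parse trees for g g g:
  [X0 g [X2 g g]]
  [X0 [X1 g g] g]

2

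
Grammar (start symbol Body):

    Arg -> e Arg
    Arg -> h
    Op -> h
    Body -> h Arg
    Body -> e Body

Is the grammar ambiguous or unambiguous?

Unambiguous

Only Body, Arg are reachable from Body; ignoring the rest: The reachable rules are right-linear with at most one rule per (nonterminal, next-terminal) pair. Each input token forces the next rule, so parsing is deterministic.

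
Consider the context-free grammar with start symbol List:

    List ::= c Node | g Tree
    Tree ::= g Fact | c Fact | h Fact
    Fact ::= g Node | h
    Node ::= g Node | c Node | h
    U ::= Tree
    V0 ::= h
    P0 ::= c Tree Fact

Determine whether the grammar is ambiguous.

Only List, Tree, Fact, Node are reachable from List; ignoring the rest: Restricted to the reachable nonterminals, every rule has the form A → t or A → t B, and no two rules for the same A share a first terminal. The grammar encodes a DFA — one run per string.

Unambiguous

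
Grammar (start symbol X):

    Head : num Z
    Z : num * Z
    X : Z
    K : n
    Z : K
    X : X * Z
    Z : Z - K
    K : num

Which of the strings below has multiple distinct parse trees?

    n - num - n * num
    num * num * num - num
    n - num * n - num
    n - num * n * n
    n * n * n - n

num * num * num - num

n - num - n * num: 1 tree
num * num * num - num: 7 trees
n - num * n - num: 1 tree
n - num * n * n: 1 tree
n * n * n - n: 1 tree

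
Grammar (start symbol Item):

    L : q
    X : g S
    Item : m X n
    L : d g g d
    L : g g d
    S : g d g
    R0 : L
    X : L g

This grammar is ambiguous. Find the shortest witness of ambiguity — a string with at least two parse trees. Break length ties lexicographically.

length 4: no string has ≥2 trees
length 6: m g g d g n has 2 parse trees

Two derivations of m g g d g n:
  Item ⇒ m X n ⇒ m g S n ⇒ m g g d g n
  Item ⇒ m X n ⇒ m L g n ⇒ m g g d g n

m g g d g n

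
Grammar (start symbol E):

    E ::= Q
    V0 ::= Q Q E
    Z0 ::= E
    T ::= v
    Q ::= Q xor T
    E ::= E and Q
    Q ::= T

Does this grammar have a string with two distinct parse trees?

(V0, Z0 are unreachable from E, so their rules don't affect L(E).) The grammar is stratified — E handles 'and' (left-recursive), Q handles 'xor', T atoms. Each operator has a fixed associativity and precedence level, so every string has one parse.

Unambiguous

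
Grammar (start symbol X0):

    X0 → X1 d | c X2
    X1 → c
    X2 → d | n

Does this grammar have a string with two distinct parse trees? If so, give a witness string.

Witness: c d

Derivation 1: X0 ⇒ X1 d ⇒ c d
Derivation 2: X0 ⇒ c X2 ⇒ c d

Two distinct leftmost derivations for the same string.

Ambiguous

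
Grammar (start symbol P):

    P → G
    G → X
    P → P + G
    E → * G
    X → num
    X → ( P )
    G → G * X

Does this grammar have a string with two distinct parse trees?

Unambiguous

Only P, G, X are reachable from P; ignoring the rest: This is a standard precedence ladder (P over G over X), with each level left-recursive on its own operator ('+' at P, '*' at G). That structure is LR(1), hence unambiguous.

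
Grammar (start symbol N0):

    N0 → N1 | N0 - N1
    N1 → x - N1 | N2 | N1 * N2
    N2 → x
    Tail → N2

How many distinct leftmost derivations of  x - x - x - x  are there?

Parse trees for x - x - x - x:
  [N0 [N1 x - [N1 x - [N1 x - [N1 [N2 x]]]]]]
  [N0 [N0 [N1 [N2 x]]] - [N1 x - [N1 x - [N1 [N2 x]]]]]
  [N0 [N0 [N1 x - [N1 [N2 x]]]] - [N1 x - [N1 [N2 x]]]]
  [N0 [N0 [N0 [N1 [N2 x]]] - [N1 [N2 x]]] - [N1 x - [N1 [N2 x]]]]
  [N0 [N0 [N1 x - [N1 x - [N1 [N2 x]]]]] - [N1 [N2 x]]]
  [N0 [N0 [N0 [N1 [N2 x]]] - [N1 x - [N1 [N2 x]]]] - [N1 [N2 x]]]
  [N0 [N0 [N0 [N1 x - [N1 [N2 x]]]] - [N1 [N2 x]]] - [N1 [N2 x]]]
  [N0 [N0 [N0 [N0 [N1 [N2 x]]] - [N1 [N2 x]]] - [N1 [N2 x]]] - [N1 [N2 x]]]

8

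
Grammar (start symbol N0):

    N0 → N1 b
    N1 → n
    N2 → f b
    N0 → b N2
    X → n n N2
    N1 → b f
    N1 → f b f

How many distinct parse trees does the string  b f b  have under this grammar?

2

Parse trees for b f b:
  [N0 [N1 b f] b]
  [N0 b [N2 f b]]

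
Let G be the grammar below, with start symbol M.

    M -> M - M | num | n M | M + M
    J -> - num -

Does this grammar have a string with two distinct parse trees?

Witness: n num + num

Derivation 1: M ⇒ n M ⇒ n M + M ⇒ n num + M ⇒ n num + num
Derivation 2: M ⇒ M + M ⇒ n M + M ⇒ n num + M ⇒ n num + num

Two distinct leftmost derivations for the same string.

Ambiguous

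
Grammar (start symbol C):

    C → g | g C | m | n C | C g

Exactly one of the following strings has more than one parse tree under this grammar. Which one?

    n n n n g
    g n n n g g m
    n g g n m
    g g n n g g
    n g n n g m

n n n n g: 1 tree
g n n n g g m: 1 tree
n g g n m: 1 tree
g g n n g g: 6 trees
n g n n g m: 1 tree

g g n n g g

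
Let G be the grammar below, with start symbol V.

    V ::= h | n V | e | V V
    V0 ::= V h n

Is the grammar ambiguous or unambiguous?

Witness: e e e

Derivation 1: V ⇒ V V ⇒ e V ⇒ e V V ⇒ e e V ⇒ e e e
Derivation 2: V ⇒ V V ⇒ V V V ⇒ e V V ⇒ e e V ⇒ e e e

Two distinct leftmost derivations for the same string.

Ambiguous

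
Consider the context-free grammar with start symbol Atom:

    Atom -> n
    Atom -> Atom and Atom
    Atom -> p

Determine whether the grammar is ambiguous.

Witness: n and n and n

Derivation 1: Atom ⇒ Atom and Atom ⇒ n and Atom ⇒ n and Atom and Atom ⇒ n and n and Atom ⇒ n and n and n
Derivation 2: Atom ⇒ Atom and Atom ⇒ Atom and Atom and Atom ⇒ n and Atom and Atom ⇒ n and n and Atom ⇒ n and n and n

Two distinct leftmost derivations for the same string.

Ambiguous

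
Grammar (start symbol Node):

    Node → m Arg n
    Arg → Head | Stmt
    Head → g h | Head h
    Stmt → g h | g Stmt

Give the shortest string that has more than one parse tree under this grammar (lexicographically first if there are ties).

m g h n

length 4: m g h n has 2 parse trees

Two derivations of m g h n:
  Node ⇒ m Arg n ⇒ m Head n ⇒ m g h n
  Node ⇒ m Arg n ⇒ m Stmt n ⇒ m g h n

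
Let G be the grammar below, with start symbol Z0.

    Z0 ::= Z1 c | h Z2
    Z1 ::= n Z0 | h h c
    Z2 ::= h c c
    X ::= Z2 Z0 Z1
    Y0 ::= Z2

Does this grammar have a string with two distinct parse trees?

Witness: h h c c

Derivation 1: Z0 ⇒ Z1 c ⇒ h h c c
Derivation 2: Z0 ⇒ h Z2 ⇒ h h c c

Two distinct leftmost derivations for the same string.

Ambiguous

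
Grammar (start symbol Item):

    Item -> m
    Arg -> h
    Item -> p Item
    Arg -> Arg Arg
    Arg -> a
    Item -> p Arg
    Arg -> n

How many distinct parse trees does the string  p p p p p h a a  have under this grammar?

2

Parse trees for p p p p p h a a:
  [Item p [Item p [Item p [Item p [Item p [Arg [Arg h] [Arg [Arg a] [Arg a]]]]]]]]
  [Item p [Item p [Item p [Item p [Item p [Arg [Arg [Arg h] [Arg a]] [Arg a]]]]]]]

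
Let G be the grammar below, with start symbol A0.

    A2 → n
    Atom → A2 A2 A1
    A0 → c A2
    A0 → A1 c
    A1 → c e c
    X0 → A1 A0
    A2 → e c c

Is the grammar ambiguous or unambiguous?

Witness: c e c c

Derivation 1: A0 ⇒ c A2 ⇒ c e c c
Derivation 2: A0 ⇒ A1 c ⇒ c e c c

Two distinct leftmost derivations for the same string.

Ambiguous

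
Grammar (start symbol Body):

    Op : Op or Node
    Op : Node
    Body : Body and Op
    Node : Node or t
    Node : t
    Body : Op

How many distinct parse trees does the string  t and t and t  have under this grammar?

1

Parse trees for t and t and t:
  [Body [Body [Body [Op [Node t]]] and [Op [Node t]]] and [Op [Node t]]]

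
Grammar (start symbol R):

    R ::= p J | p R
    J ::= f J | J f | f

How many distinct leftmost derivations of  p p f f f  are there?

Parse trees for p p f f f:
  [R p [R p [J f [J f [J f]]]]]
  [R p [R p [J f [J [J f] f]]]]
  [R p [R p [J [J f [J f]] f]]]
  [R p [R p [J [J [J f] f] f]]]

4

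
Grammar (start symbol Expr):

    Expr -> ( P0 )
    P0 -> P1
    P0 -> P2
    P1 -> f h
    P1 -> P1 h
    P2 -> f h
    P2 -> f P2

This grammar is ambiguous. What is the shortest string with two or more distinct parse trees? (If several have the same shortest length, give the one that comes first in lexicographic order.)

( f h )

length 4: ( f h ) has 2 parse trees

Two derivations of ( f h ):
  Expr ⇒ ( P0 ) ⇒ ( P1 ) ⇒ ( f h )
  Expr ⇒ ( P0 ) ⇒ ( P2 ) ⇒ ( f h )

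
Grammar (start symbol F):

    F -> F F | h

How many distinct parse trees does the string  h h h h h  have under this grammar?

14

Parse trees for h h h h h (showing first 6 of 14):
  [F [F h] [F [F h] [F [F h] [F [F h] [F h]]]]]
  [F [F h] [F [F h] [F [F [F h] [F h]] [F h]]]]
  [F [F h] [F [F [F h] [F h]] [F [F h] [F h]]]]
  [F [F h] [F [F [F h] [F [F h] [F h]]] [F h]]]
  [F [F h] [F [F [F [F h] [F h]] [F h]] [F h]]]
  [F [F [F h] [F h]] [F [F h] [F [F h] [F h]]]]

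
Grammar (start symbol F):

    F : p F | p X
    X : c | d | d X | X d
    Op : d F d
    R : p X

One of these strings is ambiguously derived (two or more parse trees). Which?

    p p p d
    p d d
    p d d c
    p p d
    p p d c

p d d

p p p d: 1 tree
p d d: 2 trees
p d d c: 1 tree
p p d: 1 tree
p p d c: 1 tree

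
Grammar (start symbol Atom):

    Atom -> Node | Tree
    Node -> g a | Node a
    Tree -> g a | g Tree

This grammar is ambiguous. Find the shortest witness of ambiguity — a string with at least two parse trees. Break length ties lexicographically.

g a

length 2: g a has 2 parse trees

Two derivations of g a:
  Atom ⇒ Node ⇒ g a
  Atom ⇒ Tree ⇒ g a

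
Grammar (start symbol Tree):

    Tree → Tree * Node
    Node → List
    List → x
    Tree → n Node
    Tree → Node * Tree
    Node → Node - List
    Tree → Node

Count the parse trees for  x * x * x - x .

4

Parse trees for x * x * x - x:
  [Tree [Tree [Tree [Node [List x]]] * [Node [List x]]] * [Node [Node [List x]] - [List x]]]
  [Tree [Tree [Node [List x]] * [Tree [Node [List x]]]] * [Node [Node [List x]] - [List x]]]
  [Tree [Node [List x]] * [Tree [Tree [Node [List x]]] * [Node [Node [List x]] - [List x]]]]
  [Tree [Node [List x]] * [Tree [Node [List x]] * [Tree [Node [Node [List x]] - [List x]]]]]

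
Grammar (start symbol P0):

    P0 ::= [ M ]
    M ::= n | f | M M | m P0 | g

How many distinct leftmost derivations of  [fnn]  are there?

Parse trees for [fnn]:
  [P0 [ [M [M f] [M [M n] [M n]]] ]]
  [P0 [ [M [M [M f] [M n]] [M n]] ]]

2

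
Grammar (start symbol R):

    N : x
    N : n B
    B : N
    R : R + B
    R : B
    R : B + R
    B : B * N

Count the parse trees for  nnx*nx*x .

Parse trees for nnx*nx*x (showing first 6 of 9):
  [R [B [N n [B [N n [B [B [N x]] * [N n [B [B [N x]] * [N x]]]]]]]]]
  [R [B [N n [B [N n [B [B [B [N x]] * [N n [B [N x]]]] * [N x]]]]]]]
  [R [B [N n [B [B [N n [B [N x]]]] * [N n [B [B [N x]] * [N x]]]]]]]
  [R [B [N n [B [B [N n [B [B [N x]] * [N n [B [N x]]]]]] * [N x]]]]]
  [R [B [N n [B [B [B [N n [B [N x]]]] * [N n [B [N x]]]] * [N x]]]]]
  [R [B [B [N n [B [N n [B [N x]]]]]] * [N n [B [B [N x]] * [N x]]]]]

9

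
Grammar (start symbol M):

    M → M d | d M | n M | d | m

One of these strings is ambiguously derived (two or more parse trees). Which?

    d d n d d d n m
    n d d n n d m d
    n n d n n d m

d d n d d d n m: 1 tree
n d d n n d m d: 7 trees
n n d n n d m: 1 tree

n d d n n d m d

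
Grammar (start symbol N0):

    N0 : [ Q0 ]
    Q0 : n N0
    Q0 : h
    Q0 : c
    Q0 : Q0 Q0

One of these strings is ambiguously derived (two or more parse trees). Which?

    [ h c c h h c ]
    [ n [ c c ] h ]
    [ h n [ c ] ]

[ h c c h h c ]

[ h c c h h c ]: 42 trees
[ n [ c c ] h ]: 1 tree
[ h n [ c ] ]: 1 tree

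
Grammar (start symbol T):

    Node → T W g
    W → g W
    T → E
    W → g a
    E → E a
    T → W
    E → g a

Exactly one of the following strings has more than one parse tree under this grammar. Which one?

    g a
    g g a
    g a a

g a

g a: 2 trees
g g a: 1 tree
g a a: 1 tree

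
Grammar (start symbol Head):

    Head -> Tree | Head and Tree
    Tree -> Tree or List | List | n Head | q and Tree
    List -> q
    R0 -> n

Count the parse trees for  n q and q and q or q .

16

Parse trees for n q and q and q or q (showing first 6 of 16):
  [Head [Tree [Tree n [Head [Tree q and [Tree q and [Tree [List q]]]]]] or [List q]]]
  [Head [Tree [Tree n [Head [Head [Tree [List q]]] and [Tree q and [Tree [List q]]]]] or [List q]]]
  [Head [Tree [Tree n [Head [Head [Tree q and [Tree [List q]]]] and [Tree [List q]]]] or [List q]]]
  [Head [Tree [Tree n [Head [Head [Head [Tree [List q]]] and [Tree [List q]]] and [Tree [List q]]]] or [List q]]]
  [Head [Tree n [Head [Tree [Tree q and [Tree q and [Tree [List q]]]] or [List q]]]]]
  [Head [Tree n [Head [Tree q and [Tree [Tree q and [Tree [List q]]] or [List q]]]]]]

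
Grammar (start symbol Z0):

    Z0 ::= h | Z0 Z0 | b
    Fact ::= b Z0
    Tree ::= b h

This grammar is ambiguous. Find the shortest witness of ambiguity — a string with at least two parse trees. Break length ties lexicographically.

b b b

length 1: no string has ≥2 trees
length 2: no string has ≥2 trees
length 3: b b b has 2 parse trees

Two derivations of b b b:
  Z0 ⇒ Z0 Z0 ⇒ Z0 Z0 Z0 ⇒ b Z0 Z0 ⇒ b b Z0 ⇒ b b b
  Z0 ⇒ Z0 Z0 ⇒ b Z0 ⇒ b Z0 Z0 ⇒ b b Z0 ⇒ b b b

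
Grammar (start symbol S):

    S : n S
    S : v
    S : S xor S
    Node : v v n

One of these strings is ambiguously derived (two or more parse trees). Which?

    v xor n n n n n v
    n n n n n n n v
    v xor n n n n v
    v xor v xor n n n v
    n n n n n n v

v xor v xor n n n v

v xor n n n n n v: 1 tree
n n n n n n n v: 1 tree
v xor n n n n v: 1 tree
v xor v xor n n n v: 2 trees
n n n n n n v: 1 tree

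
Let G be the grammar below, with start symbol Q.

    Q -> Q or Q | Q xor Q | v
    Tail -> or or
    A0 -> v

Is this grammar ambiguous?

Witness: v or v or v

Derivation 1: Q ⇒ Q or Q ⇒ Q or Q or Q ⇒ v or Q or Q ⇒ v or v or Q ⇒ v or v or v
Derivation 2: Q ⇒ Q or Q ⇒ v or Q ⇒ v or Q or Q ⇒ v or v or Q ⇒ v or v or v

Two distinct leftmost derivations for the same string.

Ambiguous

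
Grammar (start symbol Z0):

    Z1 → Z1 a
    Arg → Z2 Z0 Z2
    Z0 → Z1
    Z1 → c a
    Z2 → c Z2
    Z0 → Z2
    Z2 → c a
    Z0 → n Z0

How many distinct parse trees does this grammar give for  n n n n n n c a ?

2

Parse trees for n n n n n n c a:
  [Z0 n [Z0 n [Z0 n [Z0 n [Z0 n [Z0 n [Z0 [Z1 c a]]]]]]]]
  [Z0 n [Z0 n [Z0 n [Z0 n [Z0 n [Z0 n [Z0 [Z2 c a]]]]]]]]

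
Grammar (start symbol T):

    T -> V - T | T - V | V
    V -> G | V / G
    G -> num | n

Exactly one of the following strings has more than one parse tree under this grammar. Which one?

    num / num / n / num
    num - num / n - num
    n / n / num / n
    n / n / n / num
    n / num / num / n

num / num / n / num: 1 tree
num - num / n - num: 4 trees
n / n / num / n: 1 tree
n / n / n / num: 1 tree
n / num / num / n: 1 tree

num - num / n - num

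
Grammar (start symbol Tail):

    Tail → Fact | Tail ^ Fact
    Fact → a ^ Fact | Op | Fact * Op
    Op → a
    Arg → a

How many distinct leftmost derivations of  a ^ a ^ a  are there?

Parse trees for a ^ a ^ a:
  [Tail [Fact a ^ [Fact a ^ [Fact [Op a]]]]]
  [Tail [Tail [Fact [Op a]]] ^ [Fact a ^ [Fact [Op a]]]]
  [Tail [Tail [Fact a ^ [Fact [Op a]]]] ^ [Fact [Op a]]]
  [Tail [Tail [Tail [Fact [Op a]]] ^ [Fact [Op a]]] ^ [Fact [Op a]]]

4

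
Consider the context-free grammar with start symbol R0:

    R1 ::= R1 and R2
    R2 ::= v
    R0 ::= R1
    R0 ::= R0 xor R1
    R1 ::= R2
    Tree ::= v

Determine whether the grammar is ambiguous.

(Tree is unreachable from R0, so its rules don't affect L(R0).) This is a standard precedence ladder (R0 over R1 over R2), with each level left-recursive on its own operator ('xor' at R0, 'and' at R1). That structure is LR(1), hence unambiguous.

Unambiguous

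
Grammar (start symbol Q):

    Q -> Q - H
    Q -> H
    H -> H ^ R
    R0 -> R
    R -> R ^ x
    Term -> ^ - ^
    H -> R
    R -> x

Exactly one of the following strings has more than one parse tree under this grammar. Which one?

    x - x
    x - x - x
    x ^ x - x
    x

x - x: 1 tree
x - x - x: 1 tree
x ^ x - x: 2 trees
x: 1 tree

x ^ x - x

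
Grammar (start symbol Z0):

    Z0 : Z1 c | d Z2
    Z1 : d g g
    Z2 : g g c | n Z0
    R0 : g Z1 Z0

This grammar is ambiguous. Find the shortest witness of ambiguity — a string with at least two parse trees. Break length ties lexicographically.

length 4: d g g c has 2 parse trees

Two derivations of d g g c:
  Z0 ⇒ Z1 c ⇒ d g g c
  Z0 ⇒ d Z2 ⇒ d g g c

d g g c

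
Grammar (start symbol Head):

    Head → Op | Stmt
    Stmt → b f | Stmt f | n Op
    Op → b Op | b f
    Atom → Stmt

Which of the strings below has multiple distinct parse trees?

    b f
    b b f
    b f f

b f: 2 trees
b b f: 1 tree
b f f: 1 tree

b f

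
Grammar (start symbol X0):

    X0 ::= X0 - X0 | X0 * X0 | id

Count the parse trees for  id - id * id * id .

Parse trees for id - id * id * id:
  [X0 [X0 id] - [X0 [X0 id] * [X0 [X0 id] * [X0 id]]]]
  [X0 [X0 id] - [X0 [X0 [X0 id] * [X0 id]] * [X0 id]]]
  [X0 [X0 [X0 id] - [X0 id]] * [X0 [X0 id] * [X0 id]]]
  [X0 [X0 [X0 id] - [X0 [X0 id] * [X0 id]]] * [X0 id]]
  [X0 [X0 [X0 [X0 id] - [X0 id]] * [X0 id]] * [X0 id]]

5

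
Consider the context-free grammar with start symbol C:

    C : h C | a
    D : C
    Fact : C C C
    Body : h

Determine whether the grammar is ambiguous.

(D, Fact, Body are unreachable from C, so their rules don't affect L(C).) Restricted to the reachable nonterminals, every rule has the form A → t or A → t B, and no two rules for the same A share a first terminal. The grammar encodes a DFA — one run per string.

Unambiguous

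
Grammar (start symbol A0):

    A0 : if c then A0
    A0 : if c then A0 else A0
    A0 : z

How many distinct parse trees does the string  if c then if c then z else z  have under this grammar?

Parse trees for if c then if c then z else z:
  [A0 if c then [A0 if c then [A0 z] else [A0 z]]]
  [A0 if c then [A0 if c then [A0 z]] else [A0 z]]

2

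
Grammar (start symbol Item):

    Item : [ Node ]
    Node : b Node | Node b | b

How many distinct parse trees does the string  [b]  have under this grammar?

Parse trees for [b]:
  [Item [ [Node b] ]]

1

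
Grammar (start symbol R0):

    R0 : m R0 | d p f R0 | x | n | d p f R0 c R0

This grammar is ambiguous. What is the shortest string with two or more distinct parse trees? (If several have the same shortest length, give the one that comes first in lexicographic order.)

length 1: no string has ≥2 trees
length 2: no string has ≥2 trees
length 3: no string has ≥2 trees
length 4: no string has ≥2 trees
length 5: no string has ≥2 trees
length 6: no string has ≥2 trees
length 7: no string has ≥2 trees
length 8: no string has ≥2 trees
length 9: d p f d p f n c n has 2 parse trees

Two derivations of d p f d p f n c n:
  R0 ⇒ d p f R0 ⇒ d p f d p f R0 c R0 ⇒ d p f d p f n c R0 ⇒ d p f d p f n c n
  R0 ⇒ d p f R0 c R0 ⇒ d p f d p f R0 c R0 ⇒ d p f d p f n c R0 ⇒ d p f d p f n c n

d p f d p f n c n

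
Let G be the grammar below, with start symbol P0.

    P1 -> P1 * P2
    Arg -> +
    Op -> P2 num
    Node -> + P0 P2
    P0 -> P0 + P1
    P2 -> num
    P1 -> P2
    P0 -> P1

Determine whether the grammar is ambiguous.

(Node, Op, Arg are unreachable from P0, so their rules don't affect L(P0).) This is a standard precedence ladder (P0 over P1 over P2), with each level left-recursive on its own operator ('+' at P0, '*' at P1). That structure is LR(1), hence unambiguous.

Unambiguous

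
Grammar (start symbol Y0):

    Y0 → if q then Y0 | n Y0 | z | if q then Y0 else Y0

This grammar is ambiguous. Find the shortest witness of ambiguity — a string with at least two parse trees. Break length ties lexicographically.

length 1: no string has ≥2 trees
length 2: no string has ≥2 trees
length 3: no string has ≥2 trees
length 4: no string has ≥2 trees
length 5: no string has ≥2 trees
length 6: no string has ≥2 trees
length 7: no string has ≥2 trees
length 8: no string has ≥2 trees
length 9: if q then if q then z else z has 2 parse trees

Two derivations of if q then if q then z else z:
  Y0 ⇒ if q then Y0 ⇒ if q then if q then Y0 else Y0 ⇒ if q then if q then z else Y0 ⇒ if q then if q then z else z
  Y0 ⇒ if q then Y0 else Y0 ⇒ if q then if q then Y0 else Y0 ⇒ if q then if q then z else Y0 ⇒ if q then if q then z else z

if q then if q then z else z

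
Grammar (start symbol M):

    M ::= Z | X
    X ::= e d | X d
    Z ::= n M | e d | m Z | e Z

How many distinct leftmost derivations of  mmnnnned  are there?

2

Parse trees for mmnnnned:
  [M [Z m [Z m [Z n [M [Z n [M [Z n [M [Z n [M [Z e d]]]]]]]]]]]]
  [M [Z m [Z m [Z n [M [Z n [M [Z n [M [Z n [M [X e d]]]]]]]]]]]]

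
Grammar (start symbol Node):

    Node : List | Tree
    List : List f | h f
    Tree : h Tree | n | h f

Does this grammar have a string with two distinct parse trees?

Ambiguous

Witness: h f

Derivation 1: Node ⇒ List ⇒ h f
Derivation 2: Node ⇒ Tree ⇒ h f

Two distinct leftmost derivations for the same string.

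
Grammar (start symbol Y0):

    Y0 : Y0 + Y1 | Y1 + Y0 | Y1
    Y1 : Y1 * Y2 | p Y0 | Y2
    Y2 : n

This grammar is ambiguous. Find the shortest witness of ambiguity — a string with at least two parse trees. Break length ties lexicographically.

n + n

length 1: no string has ≥2 trees
length 2: no string has ≥2 trees
length 3: n + n has 2 parse trees

Two derivations of n + n:
  Y0 ⇒ Y0 + Y1 ⇒ Y1 + Y1 ⇒ Y2 + Y1 ⇒ n + Y1 ⇒ n + Y2 ⇒ n + n
  Y0 ⇒ Y1 + Y0 ⇒ Y2 + Y0 ⇒ n + Y0 ⇒ n + Y1 ⇒ n + Y2 ⇒ n + n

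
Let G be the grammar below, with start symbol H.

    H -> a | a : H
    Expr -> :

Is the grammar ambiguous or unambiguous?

Unambiguous

(Expr is unreachable from H, so its rules don't affect L(H).) Right-recursive list with a separator: after each atom, whether the separator follows determines the rule. One parse per string.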